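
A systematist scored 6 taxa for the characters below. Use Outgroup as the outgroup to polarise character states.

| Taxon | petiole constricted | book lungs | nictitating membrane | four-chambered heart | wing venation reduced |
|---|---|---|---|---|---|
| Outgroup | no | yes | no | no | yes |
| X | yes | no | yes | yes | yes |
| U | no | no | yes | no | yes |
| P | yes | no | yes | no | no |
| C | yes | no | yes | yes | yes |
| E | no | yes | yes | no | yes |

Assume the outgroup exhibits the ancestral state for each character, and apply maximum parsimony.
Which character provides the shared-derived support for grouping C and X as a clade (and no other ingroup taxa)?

four-chambered heart

Character polarity is set by the outgroup: the derived state is whichever differs from the outgroup's state, so for book lungs, wing venation reduced the derived state is 'no', and for the remaining characters it is 'yes'.
petiole constricted (derived state 'yes') is shared by C, P, and X — a synapomorphy uniting that clade.
book lungs: derived state 'no' in C, P, U, and X only — synapomorphy for {C, P, U, X}.
nictitating membrane (derived state 'yes') is shared by all ingroup taxa — unites the whole ingroup.
four-chambered heart (derived state 'yes') is shared by C and X — a synapomorphy uniting that clade.
wing venation reduced: derived state 'no' in P only — an autapomorphy, so it tells us nothing about relationships among taxa.
Most parsimonious ingroup topology: (((P,(C,X)),U),E).
The clade {C, X} is supported by four-chambered heart: its derived state 'yes' occurs in exactly those taxa and in no other taxon (including the outgroup).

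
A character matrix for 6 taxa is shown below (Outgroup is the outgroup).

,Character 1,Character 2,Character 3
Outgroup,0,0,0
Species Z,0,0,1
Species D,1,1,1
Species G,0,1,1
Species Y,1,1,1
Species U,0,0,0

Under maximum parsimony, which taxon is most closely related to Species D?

The outgroup has state '0' for every character, so '1' is the derived state throughout.
Only Species D and Species Y show the derived state '1' for Character 1, supporting them as a clade.
Character 2 (derived state '1') is shared by Species D, Species G, and Species Y — a synapomorphy uniting that clade.
Character 3 (derived state '1') is shared by Species D, Species G, Species Y, and Species Z — a synapomorphy uniting that clade.
Most parsimonious ingroup topology: ((Species Z,((Species D,Species Y),Species G)),Species U).
Species D and Species Y form a cherry on this tree, so they are sister taxa.

Species Y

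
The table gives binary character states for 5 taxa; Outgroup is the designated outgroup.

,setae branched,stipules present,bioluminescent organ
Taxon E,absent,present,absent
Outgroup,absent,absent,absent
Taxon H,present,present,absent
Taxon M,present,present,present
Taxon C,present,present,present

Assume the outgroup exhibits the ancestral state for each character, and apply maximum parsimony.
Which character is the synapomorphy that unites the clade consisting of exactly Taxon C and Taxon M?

bioluminescent organ

The outgroup has state 'absent' for every character, so 'present' is the derived state throughout.
setae branched (derived state 'present') is shared by Taxon C, Taxon H, and Taxon M — a synapomorphy uniting that clade.
All ingroup taxa share the derived state 'present' for stipules present; it defines the ingroup but does not resolve relationships within it.
Only Taxon C and Taxon M show the derived state 'present' for bioluminescent organ, supporting them as a clade.
Most parsimonious ingroup topology: (((Taxon M,Taxon C),Taxon H),Taxon E).
The clade {Taxon C, Taxon M} is supported by bioluminescent organ: its derived state 'present' occurs in exactly those taxa and in no other taxon (including the outgroup).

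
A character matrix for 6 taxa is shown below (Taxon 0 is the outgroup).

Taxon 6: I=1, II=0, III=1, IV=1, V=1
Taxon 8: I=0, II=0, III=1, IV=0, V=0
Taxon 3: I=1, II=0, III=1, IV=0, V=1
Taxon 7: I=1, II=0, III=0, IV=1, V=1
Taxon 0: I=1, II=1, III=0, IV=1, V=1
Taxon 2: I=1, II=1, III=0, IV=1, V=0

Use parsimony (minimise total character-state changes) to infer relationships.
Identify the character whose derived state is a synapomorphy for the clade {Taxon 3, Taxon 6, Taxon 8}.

Character polarity is set by the outgroup: the derived state is whichever differs from the outgroup's state, so for I, II, IV, V the derived state is '0', and for the remaining characters it is '1'.
I: derived state '0' in Taxon 8 only — an autapomorphy, so it tells us nothing about relationships among taxa.
II: derived state '0' in Taxon 3, Taxon 6, Taxon 7, and Taxon 8 only — synapomorphy for {Taxon 3, Taxon 6, Taxon 7, Taxon 8}.
Only Taxon 3, Taxon 6, and Taxon 8 show the derived state '1' for III, supporting them as a clade.
IV (derived state '0') is shared by Taxon 3 and Taxon 8 — a synapomorphy uniting that clade.
V (state '0') occurs in Taxon 2 and Taxon 8 but conflicts with the nesting implied by the other characters — most parsimoniously interpreted as homoplasy.
Most parsimonious ingroup topology: (((Taxon 6,(Taxon 8,Taxon 3)),Taxon 7),Taxon 2).
The clade {Taxon 3, Taxon 6, Taxon 8} is supported by III: its derived state '1' occurs in exactly those taxa and in no other taxon (including the outgroup).

III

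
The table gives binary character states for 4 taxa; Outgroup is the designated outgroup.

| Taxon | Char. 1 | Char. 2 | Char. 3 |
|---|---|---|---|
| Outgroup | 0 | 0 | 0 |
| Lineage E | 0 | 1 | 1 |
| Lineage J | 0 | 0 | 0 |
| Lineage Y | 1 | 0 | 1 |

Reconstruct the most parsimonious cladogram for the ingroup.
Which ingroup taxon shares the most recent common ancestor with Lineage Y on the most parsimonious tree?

The outgroup has state '0' for every character, so '1' is the derived state throughout.
Char. 1: derived state '1' in Lineage Y only — an autapomorphy, so it tells us nothing about relationships among taxa.
Char. 2: derived state '1' in Lineage E only — an autapomorphy, so it tells us nothing about relationships among taxa.
Char. 3: derived state '1' in Lineage E and Lineage Y only — synapomorphy for {Lineage E, Lineage Y}.
Most parsimonious ingroup topology: ((Lineage E,Lineage Y),Lineage J).
Lineage Y and Lineage E form a cherry on this tree, so they are sister taxa.

Lineage E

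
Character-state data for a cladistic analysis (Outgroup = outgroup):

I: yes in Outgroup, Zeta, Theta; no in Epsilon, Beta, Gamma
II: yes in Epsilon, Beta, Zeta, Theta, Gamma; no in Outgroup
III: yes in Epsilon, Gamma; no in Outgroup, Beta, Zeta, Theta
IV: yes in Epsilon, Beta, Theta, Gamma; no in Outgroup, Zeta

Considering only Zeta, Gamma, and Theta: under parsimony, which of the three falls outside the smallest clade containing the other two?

Zeta

Character polarity is set by the outgroup: the derived state is whichever differs from the outgroup's state, so for I the derived state is 'no', and for the remaining characters it is 'yes'.
I: derived state 'no' in Beta, Epsilon, and Gamma only — synapomorphy for {Beta, Epsilon, Gamma}.
All ingroup taxa share the derived state 'yes' for II; it defines the ingroup but does not resolve relationships within it.
III: derived state 'yes' in Epsilon and Gamma only — synapomorphy for {Epsilon, Gamma}.
Only Beta, Epsilon, Gamma, and Theta show the derived state 'yes' for IV, supporting them as a clade.
Most parsimonious ingroup topology: ((((Epsilon,Gamma),Beta),Theta),Zeta).
Gamma and Theta share a more recent common ancestor with each other than either does with Zeta, so Zeta is the least closely related of the three.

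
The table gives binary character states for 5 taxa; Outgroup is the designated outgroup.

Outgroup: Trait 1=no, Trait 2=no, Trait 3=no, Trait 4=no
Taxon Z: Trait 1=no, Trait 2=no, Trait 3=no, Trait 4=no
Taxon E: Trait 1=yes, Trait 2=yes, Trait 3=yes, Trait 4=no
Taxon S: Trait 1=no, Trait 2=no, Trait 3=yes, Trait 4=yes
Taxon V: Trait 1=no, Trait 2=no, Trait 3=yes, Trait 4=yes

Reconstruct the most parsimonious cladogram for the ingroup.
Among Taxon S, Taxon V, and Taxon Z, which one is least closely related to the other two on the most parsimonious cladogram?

The outgroup has state 'no' for every character, so 'yes' is the derived state throughout.
Trait 1 (derived state 'yes') is unique to Taxon E (autapomorphy; uninformative for grouping).
Trait 2: derived state 'yes' in Taxon E only — an autapomorphy, so it tells us nothing about relationships among taxa.
Trait 3: derived state 'yes' in Taxon E, Taxon S, and Taxon V only — synapomorphy for {Taxon E, Taxon S, Taxon V}.
Trait 4: derived state 'yes' in Taxon S and Taxon V only — synapomorphy for {Taxon S, Taxon V}.
Most parsimonious ingroup topology: (Taxon Z,(Taxon E,(Taxon S,Taxon V))).
Taxon S and Taxon V share a more recent common ancestor with each other than either does with Taxon Z, so Taxon Z is the least closely related of the three.

Taxon Z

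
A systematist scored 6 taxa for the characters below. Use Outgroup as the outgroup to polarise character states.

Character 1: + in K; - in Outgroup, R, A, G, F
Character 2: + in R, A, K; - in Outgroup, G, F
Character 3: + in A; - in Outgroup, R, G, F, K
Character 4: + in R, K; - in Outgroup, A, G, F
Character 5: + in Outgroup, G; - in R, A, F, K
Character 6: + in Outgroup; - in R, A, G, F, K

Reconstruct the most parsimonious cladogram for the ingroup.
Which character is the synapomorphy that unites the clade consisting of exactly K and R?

Character polarity is set by the outgroup: the derived state is whichever differs from the outgroup's state, so for Character 5, Character 6 the derived state is '-', and for the remaining characters it is '+'.
Character 1 (derived state '+') is unique to K (autapomorphy; uninformative for grouping).
Character 2 (derived state '+') is shared by A, K, and R — a synapomorphy uniting that clade.
Character 3 (derived state '+') is unique to A (autapomorphy; uninformative for grouping).
Character 4: derived state '+' in K and R only — synapomorphy for {K, R}.
Character 5: derived state '-' in A, F, K, and R only — synapomorphy for {A, F, K, R}.
All ingroup taxa share the derived state '-' for Character 6; it defines the ingroup but does not resolve relationships within it.
Most parsimonious ingroup topology: ((((R,K),A),F),G).
The clade {K, R} is supported by Character 4: its derived state '+' occurs in exactly those taxa and in no other taxon (including the outgroup).

Character 4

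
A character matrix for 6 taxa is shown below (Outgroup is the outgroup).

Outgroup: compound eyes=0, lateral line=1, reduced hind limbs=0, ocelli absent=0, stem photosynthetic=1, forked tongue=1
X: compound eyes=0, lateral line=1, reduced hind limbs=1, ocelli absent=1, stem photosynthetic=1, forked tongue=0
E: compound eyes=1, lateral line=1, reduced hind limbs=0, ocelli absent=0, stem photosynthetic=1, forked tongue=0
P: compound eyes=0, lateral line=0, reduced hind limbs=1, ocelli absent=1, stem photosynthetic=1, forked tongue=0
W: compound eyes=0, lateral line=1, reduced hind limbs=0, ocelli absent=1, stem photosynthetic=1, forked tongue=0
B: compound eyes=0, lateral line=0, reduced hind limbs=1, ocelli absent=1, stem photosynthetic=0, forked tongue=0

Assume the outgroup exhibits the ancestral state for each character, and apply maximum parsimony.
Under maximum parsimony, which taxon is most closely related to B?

P

Character polarity is set by the outgroup: the derived state is whichever differs from the outgroup's state, so for lateral line, stem photosynthetic, forked tongue the derived state is '0', and for the remaining characters it is '1'.
compound eyes (derived state '1') is unique to E (autapomorphy; uninformative for grouping).
lateral line: derived state '0' in B and P only — synapomorphy for {B, P}.
Only B, P, and X show the derived state '1' for reduced hind limbs, supporting them as a clade.
ocelli absent: derived state '1' in B, P, W, and X only — synapomorphy for {B, P, W, X}.
stem photosynthetic (derived state '0') is unique to B (autapomorphy; uninformative for grouping).
forked tongue (derived state '0') is shared by all ingroup taxa — unites the whole ingroup.
Most parsimonious ingroup topology: (((X,(P,B)),W),E).
B and P form a cherry on this tree, so they are sister taxa.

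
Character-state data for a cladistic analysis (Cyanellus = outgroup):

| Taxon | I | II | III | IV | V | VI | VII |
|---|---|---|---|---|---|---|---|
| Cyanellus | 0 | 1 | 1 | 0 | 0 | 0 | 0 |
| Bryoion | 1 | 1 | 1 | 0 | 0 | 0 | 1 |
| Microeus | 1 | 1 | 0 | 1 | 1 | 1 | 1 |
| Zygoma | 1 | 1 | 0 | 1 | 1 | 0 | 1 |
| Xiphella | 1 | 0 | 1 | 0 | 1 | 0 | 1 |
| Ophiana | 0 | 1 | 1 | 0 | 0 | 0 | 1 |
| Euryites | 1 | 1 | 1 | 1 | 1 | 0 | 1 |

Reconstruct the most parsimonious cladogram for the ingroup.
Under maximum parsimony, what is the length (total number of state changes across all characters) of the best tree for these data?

7

Character polarity is set by the outgroup: the derived state is whichever differs from the outgroup's state, so for II, III the derived state is '0', and for the remaining characters it is '1'.
I (derived state '1') is shared by Bryoion, Euryites, Microeus, Xiphella, and Zygoma — a synapomorphy uniting that clade.
II: derived state '0' in Xiphella only — an autapomorphy, so it tells us nothing about relationships among taxa.
III: derived state '0' in Microeus and Zygoma only — synapomorphy for {Microeus, Zygoma}.
Only Euryites, Microeus, and Zygoma show the derived state '1' for IV, supporting them as a clade.
V: derived state '1' in Euryites, Microeus, Xiphella, and Zygoma only — synapomorphy for {Euryites, Microeus, Xiphella, Zygoma}.
VI: derived state '1' in Microeus only — an autapomorphy, so it tells us nothing about relationships among taxa.
VII (derived state '1') is shared by all ingroup taxa — unites the whole ingroup.
Most parsimonious ingroup topology: ((Bryoion,(((Microeus,Zygoma),Euryites),Xiphella)),Ophiana).
Changes per character on this tree: I: 1; II: 1; III: 1; IV: 1; V: 1; VI: 1; VII: 1.
Total = 7.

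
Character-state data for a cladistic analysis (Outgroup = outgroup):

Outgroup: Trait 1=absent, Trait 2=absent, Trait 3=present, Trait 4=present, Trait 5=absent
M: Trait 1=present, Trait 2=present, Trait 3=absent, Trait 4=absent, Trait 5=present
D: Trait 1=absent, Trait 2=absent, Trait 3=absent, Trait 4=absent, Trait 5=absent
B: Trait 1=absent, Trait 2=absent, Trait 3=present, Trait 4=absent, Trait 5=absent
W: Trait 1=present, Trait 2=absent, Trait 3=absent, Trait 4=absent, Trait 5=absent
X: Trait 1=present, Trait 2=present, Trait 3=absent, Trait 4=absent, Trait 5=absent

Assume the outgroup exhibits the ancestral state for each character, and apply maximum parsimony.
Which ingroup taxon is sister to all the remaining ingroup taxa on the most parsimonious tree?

Character polarity is set by the outgroup: the derived state is whichever differs from the outgroup's state, so for Trait 3, Trait 4 the derived state is 'absent', and for the remaining characters it is 'present'.
Trait 1: derived state 'present' in M, W, and X only — synapomorphy for {M, W, X}.
Only M and X show the derived state 'present' for Trait 2, supporting them as a clade.
Only D, M, W, and X show the derived state 'absent' for Trait 3, supporting them as a clade.
All ingroup taxa share the derived state 'absent' for Trait 4; it defines the ingroup but does not resolve relationships within it.
Trait 5: derived state 'present' in M only — an autapomorphy, so it tells us nothing about relationships among taxa.
Most parsimonious ingroup topology: ((((M,X),W),D),B).
B is sister to the clade containing all other ingroup taxa, so it is the earliest-diverging (most basal) ingroup lineage.

B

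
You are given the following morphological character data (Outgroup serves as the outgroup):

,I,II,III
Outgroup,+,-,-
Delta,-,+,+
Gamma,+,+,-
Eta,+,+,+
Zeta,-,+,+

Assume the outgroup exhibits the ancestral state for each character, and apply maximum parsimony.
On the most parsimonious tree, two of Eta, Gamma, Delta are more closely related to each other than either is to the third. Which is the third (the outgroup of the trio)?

Character polarity is set by the outgroup: the derived state is whichever differs from the outgroup's state, so for I the derived state is '-', and for the remaining characters it is '+'.
I (derived state '-') is shared by Delta and Zeta — a synapomorphy uniting that clade.
II (derived state '+') is shared by all ingroup taxa — unites the whole ingroup.
III: derived state '+' in Delta, Eta, and Zeta only — synapomorphy for {Delta, Eta, Zeta}.
Most parsimonious ingroup topology: (((Delta,Zeta),Eta),Gamma).
Delta and Eta share a more recent common ancestor with each other than either does with Gamma, so Gamma is the least closely related of the three.

Gamma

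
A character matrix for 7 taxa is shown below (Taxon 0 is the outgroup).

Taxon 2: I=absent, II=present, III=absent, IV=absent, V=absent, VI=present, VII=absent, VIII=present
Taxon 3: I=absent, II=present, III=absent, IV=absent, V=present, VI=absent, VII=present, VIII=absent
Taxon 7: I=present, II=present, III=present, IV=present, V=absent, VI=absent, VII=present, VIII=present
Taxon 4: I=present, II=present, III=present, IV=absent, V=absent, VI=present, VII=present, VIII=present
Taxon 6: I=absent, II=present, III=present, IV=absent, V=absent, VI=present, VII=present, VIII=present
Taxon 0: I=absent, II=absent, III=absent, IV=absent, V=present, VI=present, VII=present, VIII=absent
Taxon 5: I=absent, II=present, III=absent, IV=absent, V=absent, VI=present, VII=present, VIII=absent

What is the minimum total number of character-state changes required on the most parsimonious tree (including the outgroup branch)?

9

Character polarity is set by the outgroup: the derived state is whichever differs from the outgroup's state, so for V, VI, VII the derived state is 'absent', and for the remaining characters it is 'present'.
Only Taxon 4 and Taxon 7 show the derived state 'present' for I, supporting them as a clade.
All ingroup taxa share the derived state 'present' for II; it defines the ingroup but does not resolve relationships within it.
III: derived state 'present' in Taxon 4, Taxon 6, and Taxon 7 only — synapomorphy for {Taxon 4, Taxon 6, Taxon 7}.
IV (derived state 'present') is unique to Taxon 7 (autapomorphy; uninformative for grouping).
Only Taxon 2, Taxon 4, Taxon 5, Taxon 6, and Taxon 7 show the derived state 'absent' for V, supporting them as a clade.
VI (state 'absent') occurs in Taxon 3 and Taxon 7 but conflicts with the nesting implied by the other characters — most parsimoniously interpreted as homoplasy.
VII: derived state 'absent' in Taxon 2 only — an autapomorphy, so it tells us nothing about relationships among taxa.
VIII (derived state 'present') is shared by Taxon 2, Taxon 4, Taxon 6, and Taxon 7 — a synapomorphy uniting that clade.
Most parsimonious ingroup topology: ((Taxon 5,(Taxon 2,((Taxon 4,Taxon 7),Taxon 6))),Taxon 3).
Changes per character on this tree: I: 1; II: 1; III: 1; IV: 1; V: 1; VI: 2; VII: 1; VIII: 1.
Total = 9.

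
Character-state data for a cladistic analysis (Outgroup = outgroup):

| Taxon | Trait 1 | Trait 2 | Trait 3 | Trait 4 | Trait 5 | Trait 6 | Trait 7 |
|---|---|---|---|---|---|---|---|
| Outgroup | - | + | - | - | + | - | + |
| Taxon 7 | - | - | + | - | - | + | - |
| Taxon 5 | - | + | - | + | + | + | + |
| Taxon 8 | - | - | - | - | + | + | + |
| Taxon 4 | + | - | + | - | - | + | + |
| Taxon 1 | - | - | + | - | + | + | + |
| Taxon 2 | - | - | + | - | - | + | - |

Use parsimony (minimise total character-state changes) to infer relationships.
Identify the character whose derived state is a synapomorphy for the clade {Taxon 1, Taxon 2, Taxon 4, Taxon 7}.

Trait 3

Character polarity is set by the outgroup: the derived state is whichever differs from the outgroup's state, so for Trait 2, Trait 5, Trait 7 the derived state is '-', and for the remaining characters it is '+'.
Trait 1 (derived state '+') is unique to Taxon 4 (autapomorphy; uninformative for grouping).
Only Taxon 1, Taxon 2, Taxon 4, Taxon 7, and Taxon 8 show the derived state '-' for Trait 2, supporting them as a clade.
Trait 3: derived state '+' in Taxon 1, Taxon 2, Taxon 4, and Taxon 7 only — synapomorphy for {Taxon 1, Taxon 2, Taxon 4, Taxon 7}.
Trait 4 (derived state '+') is unique to Taxon 5 (autapomorphy; uninformative for grouping).
Trait 5: derived state '-' in Taxon 2, Taxon 4, and Taxon 7 only — synapomorphy for {Taxon 2, Taxon 4, Taxon 7}.
All ingroup taxa share the derived state '+' for Trait 6; it defines the ingroup but does not resolve relationships within it.
Trait 7 (derived state '-') is shared by Taxon 2 and Taxon 7 — a synapomorphy uniting that clade.
Most parsimonious ingroup topology: (((((Taxon 7,Taxon 2),Taxon 4),Taxon 1),Taxon 8),Taxon 5).
The clade {Taxon 1, Taxon 2, Taxon 4, Taxon 7} is supported by Trait 3: its derived state '+' occurs in exactly those taxa and in no other taxon (including the outgroup).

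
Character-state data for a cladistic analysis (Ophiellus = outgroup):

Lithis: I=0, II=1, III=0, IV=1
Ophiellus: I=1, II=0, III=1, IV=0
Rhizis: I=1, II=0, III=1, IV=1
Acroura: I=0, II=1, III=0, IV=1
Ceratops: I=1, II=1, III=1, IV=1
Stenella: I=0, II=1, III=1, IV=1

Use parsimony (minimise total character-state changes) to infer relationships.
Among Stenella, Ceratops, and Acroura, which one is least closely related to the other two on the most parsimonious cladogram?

Ceratops

Character polarity is set by the outgroup: the derived state is whichever differs from the outgroup's state, so for I, III the derived state is '0', and for the remaining characters it is '1'.
Only Acroura, Lithis, and Stenella show the derived state '0' for I, supporting them as a clade.
II: derived state '1' in Acroura, Ceratops, Lithis, and Stenella only — synapomorphy for {Acroura, Ceratops, Lithis, Stenella}.
Only Acroura and Lithis show the derived state '0' for III, supporting them as a clade.
All ingroup taxa share the derived state '1' for IV; it defines the ingroup but does not resolve relationships within it.
Most parsimonious ingroup topology: ((((Acroura,Lithis),Stenella),Ceratops),Rhizis).
Acroura and Stenella share a more recent common ancestor with each other than either does with Ceratops, so Ceratops is the least closely related of the three.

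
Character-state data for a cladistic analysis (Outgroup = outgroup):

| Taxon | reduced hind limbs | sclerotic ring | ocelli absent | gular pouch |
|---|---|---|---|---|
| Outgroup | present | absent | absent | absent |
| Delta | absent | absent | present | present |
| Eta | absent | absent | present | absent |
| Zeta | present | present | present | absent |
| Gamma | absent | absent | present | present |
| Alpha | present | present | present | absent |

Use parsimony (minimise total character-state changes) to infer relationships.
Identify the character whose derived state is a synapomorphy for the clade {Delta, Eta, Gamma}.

reduced hind limbs

Character polarity is set by the outgroup: the derived state is whichever differs from the outgroup's state, so for reduced hind limbs the derived state is 'absent', and for the remaining characters it is 'present'.
reduced hind limbs: derived state 'absent' in Delta, Eta, and Gamma only — synapomorphy for {Delta, Eta, Gamma}.
Only Alpha and Zeta show the derived state 'present' for sclerotic ring, supporting them as a clade.
ocelli absent (derived state 'present') is shared by all ingroup taxa — unites the whole ingroup.
gular pouch: derived state 'present' in Delta and Gamma only — synapomorphy for {Delta, Gamma}.
Most parsimonious ingroup topology: (((Delta,Gamma),Eta),(Zeta,Alpha)).
The clade {Delta, Eta, Gamma} is supported by reduced hind limbs: its derived state 'absent' occurs in exactly those taxa and in no other taxon (including the outgroup).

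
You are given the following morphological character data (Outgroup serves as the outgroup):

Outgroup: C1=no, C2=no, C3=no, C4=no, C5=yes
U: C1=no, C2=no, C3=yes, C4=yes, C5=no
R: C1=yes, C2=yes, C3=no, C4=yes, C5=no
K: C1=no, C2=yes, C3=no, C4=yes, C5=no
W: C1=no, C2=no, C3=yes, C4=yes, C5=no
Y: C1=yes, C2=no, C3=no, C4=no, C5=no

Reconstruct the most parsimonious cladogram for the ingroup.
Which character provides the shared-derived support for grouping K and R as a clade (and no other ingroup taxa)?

C2

Character polarity is set by the outgroup: the derived state is whichever differs from the outgroup's state, so for C5 the derived state is 'no', and for the remaining characters it is 'yes'.
C1 (state 'yes') occurs in R and Y but conflicts with the nesting implied by the other characters — most parsimoniously interpreted as homoplasy.
C2 (derived state 'yes') is shared by K and R — a synapomorphy uniting that clade.
C3 (derived state 'yes') is shared by U and W — a synapomorphy uniting that clade.
Only K, R, U, and W show the derived state 'yes' for C4, supporting them as a clade.
All ingroup taxa share the derived state 'no' for C5; it defines the ingroup but does not resolve relationships within it.
Most parsimonious ingroup topology: (((U,W),(R,K)),Y).
The clade {K, R} is supported by C2: its derived state 'yes' occurs in exactly those taxa and in no other taxon (including the outgroup).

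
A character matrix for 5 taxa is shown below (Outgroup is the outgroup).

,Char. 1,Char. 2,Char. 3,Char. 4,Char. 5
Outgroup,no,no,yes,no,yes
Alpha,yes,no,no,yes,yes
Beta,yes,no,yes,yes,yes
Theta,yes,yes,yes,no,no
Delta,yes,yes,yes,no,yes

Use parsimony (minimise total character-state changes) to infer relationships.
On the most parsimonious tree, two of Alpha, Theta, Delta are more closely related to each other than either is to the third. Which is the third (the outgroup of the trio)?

Character polarity is set by the outgroup: the derived state is whichever differs from the outgroup's state, so for Char. 3, Char. 5 the derived state is 'no', and for the remaining characters it is 'yes'.
Char. 1 (derived state 'yes') is shared by all ingroup taxa — unites the whole ingroup.
Char. 2 (derived state 'yes') is shared by Delta and Theta — a synapomorphy uniting that clade.
Char. 3: derived state 'no' in Alpha only — an autapomorphy, so it tells us nothing about relationships among taxa.
Only Alpha and Beta show the derived state 'yes' for Char. 4, supporting them as a clade.
Char. 5: derived state 'no' in Theta only — an autapomorphy, so it tells us nothing about relationships among taxa.
Most parsimonious ingroup topology: ((Alpha,Beta),(Theta,Delta)).
Theta and Delta share a more recent common ancestor with each other than either does with Alpha, so Alpha is the least closely related of the three.

Alpha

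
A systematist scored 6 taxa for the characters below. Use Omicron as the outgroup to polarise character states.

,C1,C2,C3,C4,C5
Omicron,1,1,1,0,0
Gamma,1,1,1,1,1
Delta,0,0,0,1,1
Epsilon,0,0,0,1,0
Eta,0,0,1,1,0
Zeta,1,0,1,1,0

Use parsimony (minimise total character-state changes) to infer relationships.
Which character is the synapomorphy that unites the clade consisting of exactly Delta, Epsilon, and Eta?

Character polarity is set by the outgroup: the derived state is whichever differs from the outgroup's state, so for C1, C2, C3 the derived state is '0', and for the remaining characters it is '1'.
C1: derived state '0' in Delta, Epsilon, and Eta only — synapomorphy for {Delta, Epsilon, Eta}.
C2: derived state '0' in Delta, Epsilon, Eta, and Zeta only — synapomorphy for {Delta, Epsilon, Eta, Zeta}.
C3: derived state '0' in Delta and Epsilon only — synapomorphy for {Delta, Epsilon}.
C4 (derived state '1') is shared by all ingroup taxa — unites the whole ingroup.
C5 groups Delta and Gamma, which is incompatible with the clades supported by the remaining characters; treating it as convergent (homoplasy) costs fewer steps than any alternative tree.
Most parsimonious ingroup topology: (Gamma,(Zeta,((Delta,Epsilon),Eta))).
The clade {Delta, Epsilon, Eta} is supported by C1: its derived state '0' occurs in exactly those taxa and in no other taxon (including the outgroup).

C1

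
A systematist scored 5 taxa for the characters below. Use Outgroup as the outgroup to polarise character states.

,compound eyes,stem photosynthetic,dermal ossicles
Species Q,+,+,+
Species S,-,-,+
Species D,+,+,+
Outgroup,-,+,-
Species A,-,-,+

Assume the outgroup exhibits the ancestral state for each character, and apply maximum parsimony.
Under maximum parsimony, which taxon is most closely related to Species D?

Species Q

Character polarity is set by the outgroup: the derived state is whichever differs from the outgroup's state, so for stem photosynthetic the derived state is '-', and for the remaining characters it is '+'.
compound eyes: derived state '+' in Species D and Species Q only — synapomorphy for {Species D, Species Q}.
stem photosynthetic: derived state '-' in Species A and Species S only — synapomorphy for {Species A, Species S}.
All ingroup taxa share the derived state '+' for dermal ossicles; it defines the ingroup but does not resolve relationships within it.
Most parsimonious ingroup topology: ((Species A,Species S),(Species D,Species Q)).
Species D and Species Q form a cherry on this tree, so they are sister taxa.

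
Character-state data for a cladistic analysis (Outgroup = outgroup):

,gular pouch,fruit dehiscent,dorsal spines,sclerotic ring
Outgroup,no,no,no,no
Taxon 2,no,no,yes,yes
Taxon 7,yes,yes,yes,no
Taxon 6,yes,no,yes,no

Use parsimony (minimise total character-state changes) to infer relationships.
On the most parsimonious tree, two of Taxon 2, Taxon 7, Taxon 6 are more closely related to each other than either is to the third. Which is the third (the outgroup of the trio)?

Taxon 2

The outgroup has state 'no' for every character, so 'yes' is the derived state throughout.
gular pouch (derived state 'yes') is shared by Taxon 6 and Taxon 7 — a synapomorphy uniting that clade.
fruit dehiscent (derived state 'yes') is unique to Taxon 7 (autapomorphy; uninformative for grouping).
dorsal spines (derived state 'yes') is shared by all ingroup taxa — unites the whole ingroup.
sclerotic ring: derived state 'yes' in Taxon 2 only — an autapomorphy, so it tells us nothing about relationships among taxa.
Most parsimonious ingroup topology: (Taxon 2,(Taxon 7,Taxon 6)).
Taxon 7 and Taxon 6 share a more recent common ancestor with each other than either does with Taxon 2, so Taxon 2 is the least closely related of the three.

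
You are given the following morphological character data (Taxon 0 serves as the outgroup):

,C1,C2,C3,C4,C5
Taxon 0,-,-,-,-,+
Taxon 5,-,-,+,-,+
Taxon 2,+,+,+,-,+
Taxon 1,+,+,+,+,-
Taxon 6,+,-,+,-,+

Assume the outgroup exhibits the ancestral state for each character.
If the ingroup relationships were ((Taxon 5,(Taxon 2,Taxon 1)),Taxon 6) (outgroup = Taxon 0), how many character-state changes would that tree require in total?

Map each character onto ((Taxon 5,(Taxon 2,Taxon 1)),Taxon 6) (rooted by Taxon 0) and count the minimum state changes it requires (Fitch parsimony):
C1: 2; C2: 1; C3: 1; C4: 1; C5: 1.
Total tree length = 6.

6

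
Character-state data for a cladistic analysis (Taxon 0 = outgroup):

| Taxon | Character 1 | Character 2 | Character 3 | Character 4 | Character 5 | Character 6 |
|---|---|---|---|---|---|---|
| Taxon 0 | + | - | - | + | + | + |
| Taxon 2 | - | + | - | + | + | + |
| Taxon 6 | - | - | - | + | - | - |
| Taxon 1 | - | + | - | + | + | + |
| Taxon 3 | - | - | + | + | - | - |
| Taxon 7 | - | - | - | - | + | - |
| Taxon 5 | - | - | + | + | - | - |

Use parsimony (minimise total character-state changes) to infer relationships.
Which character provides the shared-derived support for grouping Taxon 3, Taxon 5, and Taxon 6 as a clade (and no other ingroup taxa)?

Character polarity is set by the outgroup: the derived state is whichever differs from the outgroup's state, so for Character 1, Character 4, Character 5, Character 6 the derived state is '-', and for the remaining characters it is '+'.
All ingroup taxa share the derived state '-' for Character 1; it defines the ingroup but does not resolve relationships within it.
Character 2 (derived state '+') is shared by Taxon 1 and Taxon 2 — a synapomorphy uniting that clade.
Character 3: derived state '+' in Taxon 3 and Taxon 5 only — synapomorphy for {Taxon 3, Taxon 5}.
Character 4: derived state '-' in Taxon 7 only — an autapomorphy, so it tells us nothing about relationships among taxa.
Character 5 (derived state '-') is shared by Taxon 3, Taxon 5, and Taxon 6 — a synapomorphy uniting that clade.
Character 6 (derived state '-') is shared by Taxon 3, Taxon 5, Taxon 6, and Taxon 7 — a synapomorphy uniting that clade.
Most parsimonious ingroup topology: ((Taxon 2,Taxon 1),((Taxon 6,(Taxon 3,Taxon 5)),Taxon 7)).
The clade {Taxon 3, Taxon 5, Taxon 6} is supported by Character 5: its derived state '-' occurs in exactly those taxa and in no other taxon (including the outgroup).

Character 5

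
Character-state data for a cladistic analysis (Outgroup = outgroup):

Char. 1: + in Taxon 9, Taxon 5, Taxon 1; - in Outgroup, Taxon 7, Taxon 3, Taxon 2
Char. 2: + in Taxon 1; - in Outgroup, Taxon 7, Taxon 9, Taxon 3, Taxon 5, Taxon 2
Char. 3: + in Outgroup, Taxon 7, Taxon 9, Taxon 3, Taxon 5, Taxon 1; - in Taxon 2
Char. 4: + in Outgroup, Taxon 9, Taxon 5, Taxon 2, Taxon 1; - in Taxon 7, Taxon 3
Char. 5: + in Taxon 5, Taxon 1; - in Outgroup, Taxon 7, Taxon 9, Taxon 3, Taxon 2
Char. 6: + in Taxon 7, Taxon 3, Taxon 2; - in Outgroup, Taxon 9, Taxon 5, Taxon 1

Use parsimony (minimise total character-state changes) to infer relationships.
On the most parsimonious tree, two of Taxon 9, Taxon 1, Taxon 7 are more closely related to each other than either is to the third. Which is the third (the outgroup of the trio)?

Character polarity is set by the outgroup: the derived state is whichever differs from the outgroup's state, so for Char. 3, Char. 4 the derived state is '-', and for the remaining characters it is '+'.
Char. 1 (derived state '+') is shared by Taxon 1, Taxon 5, and Taxon 9 — a synapomorphy uniting that clade.
Char. 2 (derived state '+') is unique to Taxon 1 (autapomorphy; uninformative for grouping).
Char. 3: derived state '-' in Taxon 2 only — an autapomorphy, so it tells us nothing about relationships among taxa.
Char. 4: derived state '-' in Taxon 3 and Taxon 7 only — synapomorphy for {Taxon 3, Taxon 7}.
Only Taxon 1 and Taxon 5 show the derived state '+' for Char. 5, supporting them as a clade.
Char. 6 (derived state '+') is shared by Taxon 2, Taxon 3, and Taxon 7 — a synapomorphy uniting that clade.
Most parsimonious ingroup topology: (((Taxon 7,Taxon 3),Taxon 2),(Taxon 9,(Taxon 5,Taxon 1))).
Taxon 1 and Taxon 9 share a more recent common ancestor with each other than either does with Taxon 7, so Taxon 7 is the least closely related of the three.

Taxon 7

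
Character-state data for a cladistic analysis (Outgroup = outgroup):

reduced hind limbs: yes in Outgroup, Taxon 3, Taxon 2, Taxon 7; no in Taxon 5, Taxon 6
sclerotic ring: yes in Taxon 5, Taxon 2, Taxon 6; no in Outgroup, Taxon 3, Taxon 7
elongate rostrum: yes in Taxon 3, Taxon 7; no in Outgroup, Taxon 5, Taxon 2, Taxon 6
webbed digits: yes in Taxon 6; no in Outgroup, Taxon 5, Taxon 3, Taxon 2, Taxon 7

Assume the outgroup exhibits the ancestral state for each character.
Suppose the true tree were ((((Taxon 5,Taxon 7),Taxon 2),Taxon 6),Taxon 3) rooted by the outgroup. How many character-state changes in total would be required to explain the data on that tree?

7

Map each character onto ((((Taxon 5,Taxon 7),Taxon 2),Taxon 6),Taxon 3) (rooted by Outgroup) and count the minimum state changes it requires (Fitch parsimony):
reduced hind limbs: 2; sclerotic ring: 2; elongate rostrum: 2; webbed digits: 1.
Total tree length = 7.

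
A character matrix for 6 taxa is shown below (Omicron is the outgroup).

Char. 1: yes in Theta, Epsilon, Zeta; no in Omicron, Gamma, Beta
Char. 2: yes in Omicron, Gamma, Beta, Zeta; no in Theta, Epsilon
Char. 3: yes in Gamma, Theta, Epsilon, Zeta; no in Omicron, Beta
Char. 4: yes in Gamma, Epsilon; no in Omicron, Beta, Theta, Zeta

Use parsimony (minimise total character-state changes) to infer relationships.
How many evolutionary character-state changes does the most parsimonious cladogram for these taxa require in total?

5

Character polarity is set by the outgroup: the derived state is whichever differs from the outgroup's state, so for Char. 2 the derived state is 'no', and for the remaining characters it is 'yes'.
Char. 1 (derived state 'yes') is shared by Epsilon, Theta, and Zeta — a synapomorphy uniting that clade.
Char. 2 (derived state 'no') is shared by Epsilon and Theta — a synapomorphy uniting that clade.
Char. 3 (derived state 'yes') is shared by Epsilon, Gamma, Theta, and Zeta — a synapomorphy uniting that clade.
Char. 4 (state 'yes') occurs in Epsilon and Gamma but conflicts with the nesting implied by the other characters — most parsimoniously interpreted as homoplasy.
Most parsimonious ingroup topology: ((Gamma,((Theta,Epsilon),Zeta)),Beta).
Changes per character on this tree: Char. 1: 1; Char. 2: 1; Char. 3: 1; Char. 4: 2.
Total = 5.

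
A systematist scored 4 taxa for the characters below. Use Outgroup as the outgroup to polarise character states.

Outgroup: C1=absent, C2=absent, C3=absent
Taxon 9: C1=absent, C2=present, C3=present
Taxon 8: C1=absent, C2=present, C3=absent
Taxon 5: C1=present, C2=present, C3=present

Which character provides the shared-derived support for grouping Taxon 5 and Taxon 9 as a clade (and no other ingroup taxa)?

The outgroup has state 'absent' for every character, so 'present' is the derived state throughout.
C1: derived state 'present' in Taxon 5 only — an autapomorphy, so it tells us nothing about relationships among taxa.
All ingroup taxa share the derived state 'present' for C2; it defines the ingroup but does not resolve relationships within it.
C3 (derived state 'present') is shared by Taxon 5 and Taxon 9 — a synapomorphy uniting that clade.
Most parsimonious ingroup topology: ((Taxon 9,Taxon 5),Taxon 8).
The clade {Taxon 5, Taxon 9} is supported by C3: its derived state 'present' occurs in exactly those taxa and in no other taxon (including the outgroup).

C3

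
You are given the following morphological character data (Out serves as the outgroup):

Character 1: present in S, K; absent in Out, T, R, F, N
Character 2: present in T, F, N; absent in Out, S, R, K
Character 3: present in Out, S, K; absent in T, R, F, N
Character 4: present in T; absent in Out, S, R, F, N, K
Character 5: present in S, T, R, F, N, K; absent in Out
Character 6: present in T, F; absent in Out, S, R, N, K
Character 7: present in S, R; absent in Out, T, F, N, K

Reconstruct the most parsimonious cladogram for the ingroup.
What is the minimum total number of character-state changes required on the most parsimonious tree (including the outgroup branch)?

Character polarity is set by the outgroup: the derived state is whichever differs from the outgroup's state, so for Character 3 the derived state is 'absent', and for the remaining characters it is 'present'.
Only K and S show the derived state 'present' for Character 1, supporting them as a clade.
Only F, N, and T show the derived state 'present' for Character 2, supporting them as a clade.
Character 3: derived state 'absent' in F, N, R, and T only — synapomorphy for {F, N, R, T}.
Character 4: derived state 'present' in T only — an autapomorphy, so it tells us nothing about relationships among taxa.
All ingroup taxa share the derived state 'present' for Character 5; it defines the ingroup but does not resolve relationships within it.
Character 6: derived state 'present' in F and T only — synapomorphy for {F, T}.
Character 7 (state 'present') occurs in R and S but conflicts with the nesting implied by the other characters — most parsimoniously interpreted as homoplasy.
Most parsimonious ingroup topology: ((S,K),(((T,F),N),R)).
Changes per character on this tree: Character 1: 1; Character 2: 1; Character 3: 1; Character 4: 1; Character 5: 1; Character 6: 1; Character 7: 2.
Total = 8.

8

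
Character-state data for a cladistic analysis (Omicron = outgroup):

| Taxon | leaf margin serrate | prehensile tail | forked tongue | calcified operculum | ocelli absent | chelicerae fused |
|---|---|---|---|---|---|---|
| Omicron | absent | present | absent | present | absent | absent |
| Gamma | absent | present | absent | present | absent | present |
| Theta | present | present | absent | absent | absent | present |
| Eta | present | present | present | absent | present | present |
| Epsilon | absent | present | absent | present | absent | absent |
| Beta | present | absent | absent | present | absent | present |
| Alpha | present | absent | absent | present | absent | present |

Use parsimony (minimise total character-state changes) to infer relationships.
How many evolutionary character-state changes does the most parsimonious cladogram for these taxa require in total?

Character polarity is set by the outgroup: the derived state is whichever differs from the outgroup's state, so for prehensile tail, calcified operculum the derived state is 'absent', and for the remaining characters it is 'present'.
Only Alpha, Beta, Eta, and Theta show the derived state 'present' for leaf margin serrate, supporting them as a clade.
prehensile tail (derived state 'absent') is shared by Alpha and Beta — a synapomorphy uniting that clade.
forked tongue (derived state 'present') is unique to Eta (autapomorphy; uninformative for grouping).
calcified operculum (derived state 'absent') is shared by Eta and Theta — a synapomorphy uniting that clade.
ocelli absent: derived state 'present' in Eta only — an autapomorphy, so it tells us nothing about relationships among taxa.
Only Alpha, Beta, Eta, Gamma, and Theta show the derived state 'present' for chelicerae fused, supporting them as a clade.
Most parsimonious ingroup topology: ((Gamma,((Theta,Eta),(Beta,Alpha))),Epsilon).
Changes per character on this tree: leaf margin serrate: 1; prehensile tail: 1; forked tongue: 1; calcified operculum: 1; ocelli absent: 1; chelicerae fused: 1.
Total = 6.

6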